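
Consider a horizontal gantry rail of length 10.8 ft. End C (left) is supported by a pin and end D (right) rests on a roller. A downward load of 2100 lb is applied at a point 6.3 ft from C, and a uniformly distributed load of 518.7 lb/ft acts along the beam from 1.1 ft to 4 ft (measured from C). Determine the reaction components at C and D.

C_x = 0, C_y = 2024 lb, D_y = 1580 lb

Resultant of the distributed load: 518.7 × 2.9 = 1504.23 lb at 2.55 ft from C.
ΣM about C: D_y·10.8 − 2100·6.3 − (518.7·2.9)·2.55 = 0 → D_y = 17065.7865/10.8 = 1580.17 ≈ 1580 lb.
ΣF_y = 0: C_y + 1580.17 − 2100 − 518.7·2.9 = 0 → C_y = 2024 lb.
ΣF_x = 0: no horizontal applied forces, so C_x = 0.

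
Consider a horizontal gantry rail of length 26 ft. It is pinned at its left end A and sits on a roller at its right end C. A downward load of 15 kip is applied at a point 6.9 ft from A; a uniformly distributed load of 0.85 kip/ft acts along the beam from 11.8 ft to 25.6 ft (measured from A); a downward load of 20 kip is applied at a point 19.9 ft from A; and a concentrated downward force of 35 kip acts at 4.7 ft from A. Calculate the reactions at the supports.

Resultant of the distributed load: 0.85 × 13.8 = 11.73 kip at 18.7 ft from A.
ΣM about A: C_y·26 − 15·6.9 − (0.85·13.8)·18.7 − 20·19.9 − 35·4.7 = 0 → C_y = 885.351/26 = 34.052 ≈ 34.05 kip.
ΣF_y = 0: A_y + 34.052 − 15 − 0.85·13.8 − 20 − 35 = 0 → A_y = 47.68 kip.
ΣF_x = 0: no horizontal applied forces, so A_x = 0.

A_x = 0, A_y = 47.68 kip, C_y = 34.05 kip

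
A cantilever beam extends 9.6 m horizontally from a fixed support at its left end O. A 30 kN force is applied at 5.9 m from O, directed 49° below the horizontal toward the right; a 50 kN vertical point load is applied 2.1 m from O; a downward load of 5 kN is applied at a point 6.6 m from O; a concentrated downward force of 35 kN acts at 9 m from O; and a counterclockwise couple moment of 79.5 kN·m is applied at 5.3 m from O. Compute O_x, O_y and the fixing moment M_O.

O_x = -19.68 kN, O_y = 112.6 kN, M_O = 507.1 kN·m

ΣF_x = 0: O_x + 30·cos49° = 0 → O_x = -19.68 kN.
ΣF_y = 0: O_y − 30·sin49° − 50 − 5 − 35 = 0 → O_y = 112.6 kN.
ΣM about O: M_O − 30·sin49°·5.9 − 50·2.1 − 5·6.6 − 35·9 + 79.5 = 0 → M_O = 507.1 kN·m.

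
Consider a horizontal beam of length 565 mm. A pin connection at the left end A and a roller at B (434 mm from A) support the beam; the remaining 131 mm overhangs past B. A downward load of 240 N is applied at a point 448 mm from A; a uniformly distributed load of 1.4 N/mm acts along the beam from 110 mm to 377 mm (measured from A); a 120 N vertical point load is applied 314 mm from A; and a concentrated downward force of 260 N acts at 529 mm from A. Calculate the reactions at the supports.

Resultant of the distributed load: 1.4 × 267 = 373.8 N at 243.5 mm from A.
Moments about A: B_y·434 − 240·448 − (1.4·267)·243.5 − 120·314 − 260·529 = 0 → B_y = 373760.3/434 = 861.199 ≈ 861.2 N.
ΣF_y = 0: A_y + 861.199 − 240 − 1.4·267 − 120 − 260 = 0 → A_y = 132.6 N.
ΣF_x = 0: no horizontal applied forces, so A_x = 0.

A_x = 0, A_y = 132.6 N, B_y = 861.2 N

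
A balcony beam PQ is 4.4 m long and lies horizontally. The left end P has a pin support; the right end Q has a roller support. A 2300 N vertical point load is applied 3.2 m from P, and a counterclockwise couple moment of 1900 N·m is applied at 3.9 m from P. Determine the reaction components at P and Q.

Moments about P: Q_y·4.4 − 2300·3.2 + 1900 = 0 → Q_y = 5460/4.4 = 1240.91 ≈ 1241 N.
ΣF_y = 0: P_y + 1240.91 − 2300 = 0 → P_y = 1059 N.
ΣF_x = 0: no horizontal applied forces, so P_x = 0.

P_x = 0, P_y = 1059 N, Q_y = 1241 N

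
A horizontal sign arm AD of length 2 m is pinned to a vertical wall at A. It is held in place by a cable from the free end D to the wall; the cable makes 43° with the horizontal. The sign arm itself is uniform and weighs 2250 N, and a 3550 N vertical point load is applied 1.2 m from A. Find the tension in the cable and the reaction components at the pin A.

T = 4773 N, A_x = 3491 N, A_y = 2545 N

ΣM about A: T·sin43°·2 − 2250·1 − 3550·1.2 = 0 → T = 6510/(2·0.681998) = 4772.74 ≈ 4773 N.
ΣF_x = 0: A_x − T·cos43° = 0 → A_x = 4772.74 × 0.731354 = 3491 N.
ΣF_y = 0: A_y + T·sin43° − 2250 − 3550 = 0 → A_y = 5800 − 4772.74 × 0.681998 = 2545 N.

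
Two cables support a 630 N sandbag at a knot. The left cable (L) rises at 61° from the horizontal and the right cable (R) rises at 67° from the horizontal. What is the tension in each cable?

ΣF_x = 0: −T_L·cos61° + T_R·cos67° = 0 → T_R = 1.24078·T_L.
ΣF_y = 0: T_L·sin61° + T_R·sin67° = 630.
Substitute: T_L·(0.87462 + 1.24078·0.920505) = 630 → T_L = 312.382 ≈ 312.4 N.
Then T_R = 1.24078 × 312.382 = 387.6 N.

T_L = 312.4 N, T_R = 387.6 N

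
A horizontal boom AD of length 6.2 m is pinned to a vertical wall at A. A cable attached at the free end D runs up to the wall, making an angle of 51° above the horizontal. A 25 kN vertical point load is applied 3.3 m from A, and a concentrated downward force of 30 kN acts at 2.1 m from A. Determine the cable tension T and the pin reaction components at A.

T = 30.20 kN, A_x = 19.00 kN, A_y = 31.53 kN

ΣM about A: T·sin51°·6.2 − 25·3.3 − 30·2.1 = 0 → T = 145.5/(6.2·0.777146) = 30.1973 ≈ 30.20 kN.
ΣF_x = 0: A_x − T·cos51° = 0 → A_x = 30.1973 × 0.62932 = 19.00 kN.
ΣF_y = 0: A_y + T·sin51° − 25 − 30 = 0 → A_y = 55 − 30.1973 × 0.777146 = 31.53 kN.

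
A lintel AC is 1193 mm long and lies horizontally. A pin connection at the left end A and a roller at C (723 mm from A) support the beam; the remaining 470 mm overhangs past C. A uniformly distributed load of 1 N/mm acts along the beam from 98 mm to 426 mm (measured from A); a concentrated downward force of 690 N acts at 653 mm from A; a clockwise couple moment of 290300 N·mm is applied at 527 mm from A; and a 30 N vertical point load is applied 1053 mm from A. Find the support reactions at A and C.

Resultant of the distributed load: 1 × 328 = 328 N at 262 mm from A.
Moments about A: C_y·723 − (1·328)·262 − 690·653 − 290300 − 30·1053 = 0 → C_y = 858396/723 = 1187.27 ≈ 1187 N.
ΣF_y = 0: A_y + 1187.27 − 1·328 − 690 − 30 = 0 → A_y = -139.3 N.
ΣF_x = 0: no horizontal applied forces, so A_x = 0.

A_x = 0, A_y = -139.3 N, C_y = 1187 N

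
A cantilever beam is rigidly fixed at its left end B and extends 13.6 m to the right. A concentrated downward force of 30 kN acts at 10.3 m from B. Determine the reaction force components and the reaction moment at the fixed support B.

ΣF_x = 0: B_x = 0.
ΣF_y = 0: B_y − 30 = 0 → B_y = 30.00 kN.
ΣM about B: M_B − 30·10.3 = 0 → M_B = 309.0 kN·m.

B_x = 0, B_y = 30.00 kN, M_B = 309.0 kN·m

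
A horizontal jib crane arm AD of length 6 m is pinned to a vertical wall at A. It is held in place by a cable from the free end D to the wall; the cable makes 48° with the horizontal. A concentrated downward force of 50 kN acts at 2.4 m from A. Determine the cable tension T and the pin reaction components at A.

T = 26.91 kN, A_x = 18.01 kN, A_y = 30.00 kN

ΣM about A: T·sin48°·6 − 50·2.4 = 0 → T = 120/(6·0.743145) = 26.9126 ≈ 26.91 kN.
ΣF_x = 0: A_x − T·cos48° = 0 → A_x = 26.9126 × 0.669131 = 18.01 kN.
ΣF_y = 0: A_y + T·sin48° − 50 = 0 → A_y = 50 − 26.9126 × 0.743145 = 30.00 kN.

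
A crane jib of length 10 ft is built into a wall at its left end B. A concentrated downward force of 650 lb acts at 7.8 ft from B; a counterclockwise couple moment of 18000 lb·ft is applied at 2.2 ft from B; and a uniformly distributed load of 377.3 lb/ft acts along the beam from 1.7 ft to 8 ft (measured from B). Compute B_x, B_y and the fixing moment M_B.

Resultant of the distributed load: 377.3 × 6.3 = 2376.99 lb at 4.85 ft from B.
ΣF_x = 0: B_x = 0.
ΣF_y = 0: B_y − 650 − 377.3·6.3 = 0 → B_y = 3027 lb.
ΣM about B: M_B − 650·7.8 + 18000 − (377.3·6.3)·4.85 = 0 → M_B = -1402 lb·ft.

B_x = 0, B_y = 3027 lb, M_B = -1402 lb·ft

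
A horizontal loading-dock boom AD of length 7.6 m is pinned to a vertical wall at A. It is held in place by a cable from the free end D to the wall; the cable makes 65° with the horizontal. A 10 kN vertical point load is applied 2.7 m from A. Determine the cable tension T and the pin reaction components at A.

ΣM about A: T·sin65°·7.6 − 10·2.7 = 0 → T = 27/(7.6·0.906308) = 3.91989 ≈ 3.920 kN.
ΣF_x = 0: A_x − T·cos65° = 0 → A_x = 3.91989 × 0.422618 = 1.657 kN.
ΣF_y = 0: A_y + T·sin65° − 10 = 0 → A_y = 10 − 3.91989 × 0.906308 = 6.447 kN.

T = 3.920 kN, A_x = 1.657 kN, A_y = 6.447 kN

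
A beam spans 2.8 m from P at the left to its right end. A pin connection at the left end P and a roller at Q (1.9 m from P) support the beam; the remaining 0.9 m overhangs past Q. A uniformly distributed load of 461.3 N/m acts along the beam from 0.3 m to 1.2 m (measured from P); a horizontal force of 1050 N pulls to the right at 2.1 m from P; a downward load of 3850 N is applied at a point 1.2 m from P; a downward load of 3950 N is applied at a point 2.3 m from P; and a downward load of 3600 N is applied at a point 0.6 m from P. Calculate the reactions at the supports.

P_x = -1050 N, P_y = 3301 N, Q_y = 8514 N

Resultant of the distributed load: 461.3 × 0.9 = 415.17 N at 0.75 m from P.
Taking moments about P: Q_y·1.9 − (461.3·0.9)·0.75 − 3850·1.2 − 3950·2.3 − 3600·0.6 = 0 → Q_y = 16176.3775/1.9 = 8513.88 ≈ 8514 N.
ΣF_y = 0: P_y + 8513.88 − 461.3·0.9 − 3850 − 3950 − 3600 = 0 → P_y = 3301 N.
ΣF_x = 0: P_x + 1050 = 0 → P_x = -1050 N.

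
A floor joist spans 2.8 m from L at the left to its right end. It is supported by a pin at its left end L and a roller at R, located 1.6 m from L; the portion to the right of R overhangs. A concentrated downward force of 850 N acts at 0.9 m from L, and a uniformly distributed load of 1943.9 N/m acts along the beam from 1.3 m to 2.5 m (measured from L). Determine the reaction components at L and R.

L_x = 0, L_y = -65.50 N, R_y = 3248 N

Resultant of the distributed load: 1943.9 × 1.2 = 2332.68 N at 1.9 m from L.
ΣM about L: R_y·1.6 − 850·0.9 − (1943.9·1.2)·1.9 = 0 → R_y = 5197.092/1.6 = 3248.18 ≈ 3248 N.
ΣF_y = 0: L_y + 3248.18 − 850 − 1943.9·1.2 = 0 → L_y = -65.50 N.
ΣF_x = 0: no horizontal applied forces, so L_x = 0.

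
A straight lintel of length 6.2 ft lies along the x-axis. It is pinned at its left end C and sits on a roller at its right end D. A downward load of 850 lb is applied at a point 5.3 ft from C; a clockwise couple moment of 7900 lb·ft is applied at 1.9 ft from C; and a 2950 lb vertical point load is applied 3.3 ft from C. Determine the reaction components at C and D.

C_x = 0, C_y = 229.0 lb, D_y = 3571 lb

ΣM about C: D_y·6.2 − 850·5.3 − 7900 − 2950·3.3 = 0 → D_y = 22140/6.2 = 3570.97 ≈ 3571 lb.
ΣF_y = 0: C_y + 3570.97 − 850 − 2950 = 0 → C_y = 229.0 lb.
ΣF_x = 0: no horizontal applied forces, so C_x = 0.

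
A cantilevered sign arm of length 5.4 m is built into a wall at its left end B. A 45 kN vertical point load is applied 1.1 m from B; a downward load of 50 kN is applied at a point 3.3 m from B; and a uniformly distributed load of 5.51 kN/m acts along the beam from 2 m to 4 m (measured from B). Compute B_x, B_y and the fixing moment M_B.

B_x = 0, B_y = 106.0 kN, M_B = 247.6 kN·m

Resultant of the distributed load: 5.51 × 2 = 11.02 kN at 3 m from B.
ΣF_x = 0: B_x = 0.
ΣF_y = 0: B_y − 45 − 50 − 5.51·2 = 0 → B_y = 106.0 kN.
ΣM about B: M_B − 45·1.1 − 50·3.3 − (5.51·2)·3 = 0 → M_B = 247.6 kN·m.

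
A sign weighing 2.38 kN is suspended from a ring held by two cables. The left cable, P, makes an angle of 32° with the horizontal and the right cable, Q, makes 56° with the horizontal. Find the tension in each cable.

ΣF_x = 0: −T_P·cos32° + T_Q·cos56° = 0 → T_Q = 1.51656·T_P.
ΣF_y = 0: T_P·sin32° + T_Q·sin56° = 2.38.
Substitute: T_P·(0.529919 + 1.51656·0.829038) = 2.38 → T_P = 1.33169 ≈ 1.332 kN.
Then T_Q = 1.51656 × 1.33169 = 2.020 kN.

T_P = 1.332 kN, T_Q = 2.020 kN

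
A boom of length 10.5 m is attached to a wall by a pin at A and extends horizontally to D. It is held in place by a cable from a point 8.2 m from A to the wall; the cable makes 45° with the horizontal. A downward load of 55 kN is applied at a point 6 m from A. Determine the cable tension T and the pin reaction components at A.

ΣM about A: T·sin45°·8.2 − 55·6 = 0 → T = 330/(8.2·0.707107) = 56.9135 ≈ 56.91 kN.
ΣF_x = 0: A_x − T·cos45° = 0 → A_x = 56.9135 × 0.707107 = 40.24 kN.
ΣF_y = 0: A_y + T·sin45° − 55 = 0 → A_y = 55 − 56.9135 × 0.707107 = 14.76 kN.

T = 56.91 kN, A_x = 40.24 kN, A_y = 14.76 kN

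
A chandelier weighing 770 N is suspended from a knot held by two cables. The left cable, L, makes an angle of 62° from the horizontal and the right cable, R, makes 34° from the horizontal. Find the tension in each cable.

ΣF_x = 0: −T_L·cos62° + T_R·cos34° = 0 → T_R = 0.566285·T_L.
ΣF_y = 0: T_L·sin62° + T_R·sin34° = 770.
Substitute: T_L·(0.882948 + 0.566285·0.559193) = 770 → T_L = 641.875 ≈ 641.9 N.
Then T_R = 0.566285 × 641.875 = 363.5 N.

T_L = 641.9 N, T_R = 363.5 N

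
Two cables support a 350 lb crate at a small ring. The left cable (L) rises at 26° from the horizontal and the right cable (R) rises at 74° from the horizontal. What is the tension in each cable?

T_L = 97.96 lb, T_R = 319.4 lb

ΣF_x = 0: −T_L·cos26° + T_R·cos74° = 0 → T_R = 3.26078·T_L.
ΣF_y = 0: T_L·sin26° + T_R·sin74° = 350.
Substitute: T_L·(0.438371 + 3.26078·0.961262) = 350 → T_L = 97.9614 ≈ 97.96 lb.
Then T_R = 3.26078 × 97.9614 = 319.4 lb.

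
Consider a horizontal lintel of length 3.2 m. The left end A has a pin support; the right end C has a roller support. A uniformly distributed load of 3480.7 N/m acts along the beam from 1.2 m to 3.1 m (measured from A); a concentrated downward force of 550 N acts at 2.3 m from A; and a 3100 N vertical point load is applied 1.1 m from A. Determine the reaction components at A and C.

Resultant of the distributed load: 3480.7 × 1.9 = 6613.33 N at 2.15 m from A.
ΣM about A: C_y·3.2 − (3480.7·1.9)·2.15 − 550·2.3 − 3100·1.1 = 0 → C_y = 18893.6595/3.2 = 5904.27 ≈ 5904 N.
ΣF_y = 0: A_y + 5904.27 − 3480.7·1.9 − 550 − 3100 = 0 → A_y = 4359 N.
ΣF_x = 0: no horizontal applied forces, so A_x = 0.

A_x = 0, A_y = 4359 N, C_y = 5904 N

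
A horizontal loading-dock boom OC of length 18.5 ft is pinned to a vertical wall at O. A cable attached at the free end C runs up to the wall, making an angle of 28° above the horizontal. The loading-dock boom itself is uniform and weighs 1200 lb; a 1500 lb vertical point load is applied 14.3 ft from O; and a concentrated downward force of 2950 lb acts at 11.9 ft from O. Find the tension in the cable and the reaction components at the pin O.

ΣM about O: T·sin28°·18.5 − 1200·9.25 − 1500·14.3 − 2950·11.9 = 0 → T = 67655/(18.5·0.469472) = 7789.66 ≈ 7790 lb.
ΣF_x = 0: O_x − T·cos28° = 0 → O_x = 7789.66 × 0.882948 = 6878 lb.
ΣF_y = 0: O_y + T·sin28° − 1200 − 1500 − 2950 = 0 → O_y = 5650 − 7789.66 × 0.469472 = 1993 lb.

T = 7790 lb, O_x = 6878 lb, O_y = 1993 lb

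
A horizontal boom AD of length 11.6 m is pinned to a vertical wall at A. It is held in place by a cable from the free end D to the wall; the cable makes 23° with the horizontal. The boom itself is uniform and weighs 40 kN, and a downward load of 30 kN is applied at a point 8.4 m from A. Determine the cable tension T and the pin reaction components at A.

T = 106.8 kN, A_x = 98.30 kN, A_y = 28.28 kN

ΣM about A: T·sin23°·11.6 − 40·5.8 − 30·8.4 = 0 → T = 484/(11.6·0.390731) = 106.785 ≈ 106.8 kN.
ΣF_x = 0: A_x − T·cos23° = 0 → A_x = 106.785 × 0.920505 = 98.30 kN.
ΣF_y = 0: A_y + T·sin23° − 40 − 30 = 0 → A_y = 70 − 106.785 × 0.390731 = 28.28 kN.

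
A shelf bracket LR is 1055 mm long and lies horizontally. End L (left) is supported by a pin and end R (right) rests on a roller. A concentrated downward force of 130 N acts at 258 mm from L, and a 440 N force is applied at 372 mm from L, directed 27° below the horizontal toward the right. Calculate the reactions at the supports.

ΣM about L: R_y·1055 − 130·258 − 440·sin27°·372 = 0 → R_y = 107849/1055 = 102.227 ≈ 102.2 N.
ΣF_y = 0: L_y + 102.227 − 130 − 440·sin27° = 0 → L_y = 227.5 N.
ΣF_x = 0: L_x + 440·cos27° = 0 → L_x = -392.0 N.

L_x = -392.0 N, L_y = 227.5 N, R_y = 102.2 N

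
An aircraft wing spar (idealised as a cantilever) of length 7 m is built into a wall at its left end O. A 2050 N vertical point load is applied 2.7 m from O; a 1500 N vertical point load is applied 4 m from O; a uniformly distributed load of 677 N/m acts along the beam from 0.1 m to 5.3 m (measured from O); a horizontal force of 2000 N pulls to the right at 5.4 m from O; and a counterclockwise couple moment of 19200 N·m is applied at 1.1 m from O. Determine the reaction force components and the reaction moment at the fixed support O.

O_x = -2000 N, O_y = 7070 N, M_O = 1840 N·m

Resultant of the distributed load: 677 × 5.2 = 3520.4 N at 2.7 m from O.
ΣF_x = 0: O_x + 2000 = 0 → O_x = -2000 N.
ΣF_y = 0: O_y − 2050 − 1500 − 677·5.2 = 0 → O_y = 7070 N.
ΣM about O: M_O − 2050·2.7 − 1500·4 − (677·5.2)·2.7 + 19200 = 0 → M_O = 1840 N·m.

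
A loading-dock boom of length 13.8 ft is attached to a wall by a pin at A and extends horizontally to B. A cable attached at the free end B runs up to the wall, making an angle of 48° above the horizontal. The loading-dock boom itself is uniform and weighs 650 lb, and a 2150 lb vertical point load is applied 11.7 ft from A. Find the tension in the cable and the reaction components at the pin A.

T = 2890 lb, A_x = 1934 lb, A_y = 652.2 lb

ΣM about A: T·sin48°·13.8 − 650·6.9 − 2150·11.7 = 0 → T = 29640/(13.8·0.743145) = 2890.18 ≈ 2890 lb.
ΣF_x = 0: A_x − T·cos48° = 0 → A_x = 2890.18 × 0.669131 = 1934 lb.
ΣF_y = 0: A_y + T·sin48° − 650 − 2150 = 0 → A_y = 2800 − 2890.18 × 0.743145 = 652.2 lb.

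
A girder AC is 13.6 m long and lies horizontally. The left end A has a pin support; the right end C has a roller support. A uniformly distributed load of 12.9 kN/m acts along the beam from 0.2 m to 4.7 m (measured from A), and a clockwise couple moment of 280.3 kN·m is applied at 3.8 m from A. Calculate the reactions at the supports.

Resultant of the distributed load: 12.9 × 4.5 = 58.05 kN at 2.45 m from A.
Moments about A: C_y·13.6 − (12.9·4.5)·2.45 − 280.3 = 0 → C_y = 422.5225/13.6 = 31.0678 ≈ 31.07 kN.
ΣF_y = 0: A_y + 31.0678 − 12.9·4.5 = 0 → A_y = 26.98 kN.
ΣF_x = 0: no horizontal applied forces, so A_x = 0.

A_x = 0, A_y = 26.98 kN, C_y = 31.07 kN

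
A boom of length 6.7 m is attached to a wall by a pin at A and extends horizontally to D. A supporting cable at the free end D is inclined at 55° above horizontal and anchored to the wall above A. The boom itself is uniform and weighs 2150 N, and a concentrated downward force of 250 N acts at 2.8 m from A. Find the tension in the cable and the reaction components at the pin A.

ΣM about A: T·sin55°·6.7 − 2150·3.35 − 250·2.8 = 0 → T = 7902.5/(6.7·0.819152) = 1439.88 ≈ 1440 N.
ΣF_x = 0: A_x − T·cos55° = 0 → A_x = 1439.88 × 0.573576 = 825.9 N.
ΣF_y = 0: A_y + T·sin55° − 2150 − 250 = 0 → A_y = 2400 − 1439.88 × 0.819152 = 1221 N.

T = 1440 N, A_x = 825.9 N, A_y = 1221 N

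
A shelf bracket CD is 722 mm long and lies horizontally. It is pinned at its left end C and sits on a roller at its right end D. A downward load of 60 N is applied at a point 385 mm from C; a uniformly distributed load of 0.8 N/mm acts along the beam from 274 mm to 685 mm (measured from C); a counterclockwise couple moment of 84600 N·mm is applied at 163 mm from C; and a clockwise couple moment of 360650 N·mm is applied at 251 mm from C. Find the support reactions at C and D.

C_x = 0, C_y = -243.9 N, D_y = 632.7 N

Resultant of the distributed load: 0.8 × 411 = 328.8 N at 479.5 mm from C.
Taking moments about C: D_y·722 − 60·385 − (0.8·411)·479.5 + 84600 − 360650 = 0 → D_y = 456809.6/722 = 632.7 N.
ΣF_y = 0: C_y + 632.7 − 60 − 0.8·411 = 0 → C_y = -243.9 N.
ΣF_x = 0: no horizontal applied forces, so C_x = 0.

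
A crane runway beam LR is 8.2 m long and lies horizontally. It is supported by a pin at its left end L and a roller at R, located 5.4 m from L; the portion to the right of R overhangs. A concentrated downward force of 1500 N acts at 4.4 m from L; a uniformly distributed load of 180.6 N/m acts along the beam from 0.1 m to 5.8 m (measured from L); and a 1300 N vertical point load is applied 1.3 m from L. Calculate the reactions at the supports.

Resultant of the distributed load: 180.6 × 5.7 = 1029.42 N at 2.95 m from L.
Taking moments about L: R_y·5.4 − 1500·4.4 − (180.6·5.7)·2.95 − 1300·1.3 = 0 → R_y = 11326.789/5.4 = 2097.55 ≈ 2098 N.
ΣF_y = 0: L_y + 2097.55 − 1500 − 180.6·5.7 − 1300 = 0 → L_y = 1732 N.
ΣF_x = 0: no horizontal applied forces, so L_x = 0.

L_x = 0, L_y = 1732 N, R_y = 2098 N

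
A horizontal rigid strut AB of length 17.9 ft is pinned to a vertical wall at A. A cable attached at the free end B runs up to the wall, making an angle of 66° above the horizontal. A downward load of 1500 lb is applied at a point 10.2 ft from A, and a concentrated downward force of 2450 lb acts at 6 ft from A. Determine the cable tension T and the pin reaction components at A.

ΣM about A: T·sin66°·17.9 − 1500·10.2 − 2450·6 = 0 → T = 30000/(17.9·0.913545) = 1834.59 ≈ 1835 lb.
ΣF_x = 0: A_x − T·cos66° = 0 → A_x = 1834.59 × 0.406737 = 746.2 lb.
ΣF_y = 0: A_y + T·sin66° − 1500 − 2450 = 0 → A_y = 3950 − 1834.59 × 0.913545 = 2274 lb.

T = 1835 lb, A_x = 746.2 lb, A_y = 2274 lb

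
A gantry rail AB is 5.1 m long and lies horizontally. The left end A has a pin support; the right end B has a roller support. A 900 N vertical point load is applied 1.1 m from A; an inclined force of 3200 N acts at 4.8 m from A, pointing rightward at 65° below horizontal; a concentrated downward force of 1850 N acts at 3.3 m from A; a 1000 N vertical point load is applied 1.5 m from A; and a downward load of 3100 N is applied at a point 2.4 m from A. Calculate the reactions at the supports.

A_x = -1352 N, A_y = 3876 N, B_y = 5874 N

Moments about A: B_y·5.1 − 900·1.1 − 3200·sin65°·4.8 − 1850·3.3 − 1000·1.5 − 3100·2.4 = 0 → B_y = 29955.9/5.1 = 5873.71 ≈ 5874 N.
ΣF_y = 0: A_y + 5873.71 − 900 − 3200·sin65° − 1850 − 1000 − 3100 = 0 → A_y = 3876 N.
ΣF_x = 0: A_x + 3200·cos65° = 0 → A_x = -1352 N.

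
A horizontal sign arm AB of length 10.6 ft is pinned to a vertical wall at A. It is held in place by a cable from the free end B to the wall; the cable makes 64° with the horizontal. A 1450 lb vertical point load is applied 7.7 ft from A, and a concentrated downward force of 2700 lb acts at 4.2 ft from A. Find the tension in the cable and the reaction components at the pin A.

ΣM about A: T·sin64°·10.6 − 1450·7.7 − 2700·4.2 = 0 → T = 22505/(10.6·0.898794) = 2362.18 ≈ 2362 lb.
ΣF_x = 0: A_x − T·cos64° = 0 → A_x = 2362.18 × 0.438371 = 1036 lb.
ΣF_y = 0: A_y + T·sin64° − 1450 − 2700 = 0 → A_y = 4150 − 2362.18 × 0.898794 = 2027 lb.

T = 2362 lb, A_x = 1036 lb, A_y = 2027 lb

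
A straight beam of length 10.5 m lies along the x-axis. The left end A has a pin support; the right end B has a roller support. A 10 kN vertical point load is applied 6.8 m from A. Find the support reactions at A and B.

Taking moments about A: B_y·10.5 − 10·6.8 = 0 → B_y = 68/10.5 = 6.47619 ≈ 6.476 kN.
ΣF_y = 0: A_y + 6.47619 − 10 = 0 → A_y = 3.524 kN.
ΣF_x = 0: no horizontal applied forces, so A_x = 0.

A_x = 0, A_y = 3.524 kN, B_y = 6.476 kN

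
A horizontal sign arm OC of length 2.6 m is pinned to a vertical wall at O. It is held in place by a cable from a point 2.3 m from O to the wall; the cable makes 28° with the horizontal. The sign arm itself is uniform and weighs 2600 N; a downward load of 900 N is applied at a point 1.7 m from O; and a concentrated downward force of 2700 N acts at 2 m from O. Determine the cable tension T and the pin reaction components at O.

ΣM about O: T·sin28°·2.3 − 2600·1.3 − 900·1.7 − 2700·2 = 0 → T = 10310/(2.3·0.469472) = 9548.19 ≈ 9548 N.
ΣF_x = 0: O_x − T·cos28° = 0 → O_x = 9548.19 × 0.882948 = 8431 N.
ΣF_y = 0: O_y + T·sin28° − 2600 − 900 − 2700 = 0 → O_y = 6200 − 9548.19 × 0.469472 = 1717 N.

T = 9548 N, O_x = 8431 N, O_y = 1717 N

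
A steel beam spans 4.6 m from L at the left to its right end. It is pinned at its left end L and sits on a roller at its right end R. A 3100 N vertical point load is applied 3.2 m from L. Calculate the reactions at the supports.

L_x = 0, L_y = 943.5 N, R_y = 2157 N

Taking moments about L: R_y·4.6 − 3100·3.2 = 0 → R_y = 9920/4.6 = 2156.52 ≈ 2157 N.
ΣF_y = 0: L_y + 2156.52 − 3100 = 0 → L_y = 943.5 N.
ΣF_x = 0: no horizontal applied forces, so L_x = 0.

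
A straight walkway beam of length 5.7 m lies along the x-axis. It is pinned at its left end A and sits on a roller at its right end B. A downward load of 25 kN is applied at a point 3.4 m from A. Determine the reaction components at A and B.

A_x = 0, A_y = 10.09 kN, B_y = 14.91 kN

Taking moments about A: B_y·5.7 − 25·3.4 = 0 → B_y = 85/5.7 = 14.9123 ≈ 14.91 kN.
ΣF_y = 0: A_y + 14.9123 − 25 = 0 → A_y = 10.09 kN.
ΣF_x = 0: no horizontal applied forces, so A_x = 0.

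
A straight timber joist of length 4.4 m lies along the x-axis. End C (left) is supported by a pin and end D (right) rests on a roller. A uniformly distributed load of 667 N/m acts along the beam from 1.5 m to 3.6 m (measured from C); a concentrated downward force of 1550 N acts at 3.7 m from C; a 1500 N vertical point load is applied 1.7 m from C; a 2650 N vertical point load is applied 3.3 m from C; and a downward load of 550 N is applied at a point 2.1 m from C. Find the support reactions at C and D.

C_x = 0, C_y = 2706 N, D_y = 4945 N

Resultant of the distributed load: 667 × 2.1 = 1400.7 N at 2.55 m from C.
ΣM about C: D_y·4.4 − (667·2.1)·2.55 − 1550·3.7 − 1500·1.7 − 2650·3.3 − 550·2.1 = 0 → D_y = 21756.785/4.4 = 4944.72 ≈ 4945 N.
ΣF_y = 0: C_y + 4944.72 − 667·2.1 − 1550 − 1500 − 2650 − 550 = 0 → C_y = 2706 N.
ΣF_x = 0: no horizontal applied forces, so C_x = 0.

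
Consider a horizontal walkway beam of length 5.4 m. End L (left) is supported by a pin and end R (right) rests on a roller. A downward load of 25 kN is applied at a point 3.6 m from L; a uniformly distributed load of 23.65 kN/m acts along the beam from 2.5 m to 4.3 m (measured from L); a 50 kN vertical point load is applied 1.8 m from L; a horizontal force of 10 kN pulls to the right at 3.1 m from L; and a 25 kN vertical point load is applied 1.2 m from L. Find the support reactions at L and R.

L_x = -10.00 kN, L_y = 76.88 kN, R_y = 65.69 kN

Resultant of the distributed load: 23.65 × 1.8 = 42.57 kN at 3.4 m from L.
Moments about L: R_y·5.4 − 25·3.6 − (23.65·1.8)·3.4 − 50·1.8 − 25·1.2 = 0 → R_y = 354.738/5.4 = 65.6922 ≈ 65.69 kN.
ΣF_y = 0: L_y + 65.6922 − 25 − 23.65·1.8 − 50 − 25 = 0 → L_y = 76.88 kN.
ΣF_x = 0: L_x + 10 = 0 → L_x = -10.00 kN.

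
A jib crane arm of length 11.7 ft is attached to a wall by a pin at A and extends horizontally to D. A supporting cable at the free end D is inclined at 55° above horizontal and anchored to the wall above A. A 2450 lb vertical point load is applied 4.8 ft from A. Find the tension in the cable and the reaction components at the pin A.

ΣM about A: T·sin55°·11.7 − 2450·4.8 = 0 → T = 11760/(11.7·0.819152) = 1227.04 ≈ 1227 lb.
ΣF_x = 0: A_x − T·cos55° = 0 → A_x = 1227.04 × 0.573576 = 703.8 lb.
ΣF_y = 0: A_y + T·sin55° − 2450 = 0 → A_y = 2450 − 1227.04 × 0.819152 = 1445 lb.

T = 1227 lb, A_x = 703.8 lb, A_y = 1445 lb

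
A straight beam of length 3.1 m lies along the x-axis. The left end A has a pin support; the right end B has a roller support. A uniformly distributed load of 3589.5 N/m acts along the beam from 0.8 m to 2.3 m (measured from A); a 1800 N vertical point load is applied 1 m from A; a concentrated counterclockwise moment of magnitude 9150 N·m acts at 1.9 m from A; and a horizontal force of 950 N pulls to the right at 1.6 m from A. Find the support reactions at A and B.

A_x = -950.0 N, A_y = 6863 N, B_y = 321.2 N

Resultant of the distributed load: 3589.5 × 1.5 = 5384.25 N at 1.55 m from A.
ΣM about A: B_y·3.1 − (3589.5·1.5)·1.55 − 1800·1 + 9150 = 0 → B_y = 995.5875/3.1 = 321.157 ≈ 321.2 N.
ΣF_y = 0: A_y + 321.157 − 3589.5·1.5 − 1800 = 0 → A_y = 6863 N.
ΣF_x = 0: A_x + 950 = 0 → A_x = -950.0 N.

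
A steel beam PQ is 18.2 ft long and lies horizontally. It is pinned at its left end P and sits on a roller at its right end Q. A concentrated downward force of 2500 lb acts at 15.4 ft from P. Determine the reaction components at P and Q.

ΣM about P: Q_y·18.2 − 2500·15.4 = 0 → Q_y = 38500/18.2 = 2115.38 ≈ 2115 lb.
ΣF_y = 0: P_y + 2115.38 − 2500 = 0 → P_y = 384.6 lb.
ΣF_x = 0: no horizontal applied forces, so P_x = 0.

P_x = 0, P_y = 384.6 lb, Q_y = 2115 lb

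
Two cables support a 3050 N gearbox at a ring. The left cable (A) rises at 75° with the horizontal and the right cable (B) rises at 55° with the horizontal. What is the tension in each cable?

T_A = 2284 N, T_B = 1030 N

ΣF_x = 0: −T_A·cos75° + T_B·cos55° = 0 → T_B = 0.451237·T_A.
ΣF_y = 0: T_A·sin75° + T_B·sin55° = 3050.
Substitute: T_A·(0.965926 + 0.451237·0.819152) = 3050 → T_A = 2283.69 ≈ 2284 N.
Then T_B = 0.451237 × 2283.69 = 1030 N.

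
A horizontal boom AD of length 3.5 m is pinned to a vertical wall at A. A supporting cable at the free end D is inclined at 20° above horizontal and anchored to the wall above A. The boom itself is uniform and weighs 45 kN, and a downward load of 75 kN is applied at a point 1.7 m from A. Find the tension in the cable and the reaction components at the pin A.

T = 172.3 kN, A_x = 161.9 kN, A_y = 61.07 kN

ΣM about A: T·sin20°·3.5 − 45·1.75 − 75·1.7 = 0 → T = 206.25/(3.5·0.34202) = 172.296 ≈ 172.3 kN.
ΣF_x = 0: A_x − T·cos20° = 0 → A_x = 172.296 × 0.939693 = 161.9 kN.
ΣF_y = 0: A_y + T·sin20° − 45 − 75 = 0 → A_y = 120 − 172.296 × 0.34202 = 61.07 kN.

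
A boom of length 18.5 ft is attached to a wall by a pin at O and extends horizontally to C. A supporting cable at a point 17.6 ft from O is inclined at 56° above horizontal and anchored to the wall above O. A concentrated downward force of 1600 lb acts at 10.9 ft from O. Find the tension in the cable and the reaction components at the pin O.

ΣM about O: T·sin56°·17.6 − 1600·10.9 = 0 → T = 17440/(17.6·0.829038) = 1195.25 ≈ 1195 lb.
ΣF_x = 0: O_x − T·cos56° = 0 → O_x = 1195.25 × 0.559193 = 668.4 lb.
ΣF_y = 0: O_y + T·sin56° − 1600 = 0 → O_y = 1600 − 1195.25 × 0.829038 = 609.1 lb.

T = 1195 lb, O_x = 668.4 lb, O_y = 609.1 lb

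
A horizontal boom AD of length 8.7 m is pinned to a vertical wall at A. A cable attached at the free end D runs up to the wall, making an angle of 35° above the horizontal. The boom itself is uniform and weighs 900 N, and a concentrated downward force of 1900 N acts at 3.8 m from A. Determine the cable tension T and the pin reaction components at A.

ΣM about A: T·sin35°·8.7 − 900·4.35 − 1900·3.8 = 0 → T = 11135/(8.7·0.573576) = 2231.41 ≈ 2231 N.
ΣF_x = 0: A_x − T·cos35° = 0 → A_x = 2231.41 × 0.819152 = 1828 N.
ΣF_y = 0: A_y + T·sin35° − 900 − 1900 = 0 → A_y = 2800 − 2231.41 × 0.573576 = 1520 N.

T = 2231 N, A_x = 1828 N, A_y = 1520 N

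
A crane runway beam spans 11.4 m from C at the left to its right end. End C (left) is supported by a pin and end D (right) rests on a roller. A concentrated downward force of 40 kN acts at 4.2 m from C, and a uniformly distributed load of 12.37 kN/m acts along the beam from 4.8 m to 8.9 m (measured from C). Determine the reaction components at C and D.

C_x = 0, C_y = 45.51 kN, D_y = 45.21 kN

Resultant of the distributed load: 12.37 × 4.1 = 50.717 kN at 6.85 m from C.
Taking moments about C: D_y·11.4 − 40·4.2 − (12.37·4.1)·6.85 = 0 → D_y = 515.41145/11.4 = 45.2115 ≈ 45.21 kN.
ΣF_y = 0: C_y + 45.2115 − 40 − 12.37·4.1 = 0 → C_y = 45.51 kN.
ΣF_x = 0: no horizontal applied forces, so C_x = 0.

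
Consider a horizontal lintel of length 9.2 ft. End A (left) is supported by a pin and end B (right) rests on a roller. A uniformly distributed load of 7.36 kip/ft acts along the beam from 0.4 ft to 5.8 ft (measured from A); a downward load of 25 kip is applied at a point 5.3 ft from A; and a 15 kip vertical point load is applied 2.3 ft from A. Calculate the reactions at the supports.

Resultant of the distributed load: 7.36 × 5.4 = 39.744 kip at 3.1 ft from A.
Moments about A: B_y·9.2 − (7.36·5.4)·3.1 − 25·5.3 − 15·2.3 = 0 → B_y = 290.2064/9.2 = 31.5442 ≈ 31.54 kip.
ΣF_y = 0: A_y + 31.5442 − 7.36·5.4 − 25 − 15 = 0 → A_y = 48.20 kip.
ΣF_x = 0: no horizontal applied forces, so A_x = 0.

A_x = 0, A_y = 48.20 kip, B_y = 31.54 kip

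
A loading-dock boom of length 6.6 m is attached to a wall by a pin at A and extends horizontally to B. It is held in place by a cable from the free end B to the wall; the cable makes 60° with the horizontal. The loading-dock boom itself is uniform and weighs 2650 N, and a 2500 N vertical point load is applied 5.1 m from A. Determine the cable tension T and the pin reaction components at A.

ΣM about A: T·sin60°·6.6 − 2650·3.3 − 2500·5.1 = 0 → T = 21495/(6.6·0.866025) = 3760.65 ≈ 3761 N.
ΣF_x = 0: A_x − T·cos60° = 0 → A_x = 3760.65 × 0.5 = 1880 N.
ΣF_y = 0: A_y + T·sin60° − 2650 − 2500 = 0 → A_y = 5150 − 3760.65 × 0.866025 = 1893 N.

T = 3761 N, A_x = 1880 N, A_y = 1893 N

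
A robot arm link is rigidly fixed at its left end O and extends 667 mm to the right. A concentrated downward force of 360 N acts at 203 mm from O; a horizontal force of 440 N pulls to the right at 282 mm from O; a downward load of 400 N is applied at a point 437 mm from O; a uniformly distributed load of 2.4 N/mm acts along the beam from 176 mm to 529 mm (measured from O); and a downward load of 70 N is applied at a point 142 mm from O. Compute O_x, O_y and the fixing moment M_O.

O_x = -440.0 N, O_y = 1677 N, M_O = 556500 N·mm

Resultant of the distributed load: 2.4 × 353 = 847.2 N at 352.5 mm from O.
ΣF_x = 0: O_x + 440 = 0 → O_x = -440.0 N.
ΣF_y = 0: O_y − 360 − 400 − 2.4·353 − 70 = 0 → O_y = 1677 N.
ΣM about O: M_O − 360·203 − 400·437 − (2.4·353)·352.5 − 70·142 = 0 → M_O = 556500 N·mm.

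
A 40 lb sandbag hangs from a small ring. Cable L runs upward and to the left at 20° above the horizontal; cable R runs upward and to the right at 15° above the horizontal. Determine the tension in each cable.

ΣF_x = 0: −T_L·cos20° + T_R·cos15° = 0 → T_R = 0.972841·T_L.
ΣF_y = 0: T_L·sin20° + T_R·sin15° = 40.
Substitute: T_L·(0.34202 + 0.972841·0.258819) = 40 → T_L = 67.3616 ≈ 67.36 lb.
Then T_R = 0.972841 × 67.3616 = 65.53 lb.

T_L = 67.36 lb, T_R = 65.53 lb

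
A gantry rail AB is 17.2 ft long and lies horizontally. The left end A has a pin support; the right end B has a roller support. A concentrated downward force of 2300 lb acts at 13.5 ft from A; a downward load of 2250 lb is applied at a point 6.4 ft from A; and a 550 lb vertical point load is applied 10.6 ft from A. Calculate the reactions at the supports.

Taking moments about A: B_y·17.2 − 2300·13.5 − 2250·6.4 − 550·10.6 = 0 → B_y = 51280/17.2 = 2981.4 ≈ 2981 lb.
ΣF_y = 0: A_y + 2981.4 − 2300 − 2250 − 550 = 0 → A_y = 2119 lb.
ΣF_x = 0: no horizontal applied forces, so A_x = 0.

A_x = 0, A_y = 2119 lb, B_y = 2981 lb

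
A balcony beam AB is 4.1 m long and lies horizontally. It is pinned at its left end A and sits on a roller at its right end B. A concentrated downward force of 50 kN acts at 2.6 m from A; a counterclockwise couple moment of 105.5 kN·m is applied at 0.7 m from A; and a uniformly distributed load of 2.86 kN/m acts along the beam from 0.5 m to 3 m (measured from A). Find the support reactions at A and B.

Resultant of the distributed load: 2.86 × 2.5 = 7.15 kN at 1.75 m from A.
Moments about A: B_y·4.1 − 50·2.6 + 105.5 − (2.86·2.5)·1.75 = 0 → B_y = 37.0125/4.1 = 9.02744 ≈ 9.027 kN.
ΣF_y = 0: A_y + 9.02744 − 50 − 2.86·2.5 = 0 → A_y = 48.12 kN.
ΣF_x = 0: no horizontal applied forces, so A_x = 0.

A_x = 0, A_y = 48.12 kN, B_y = 9.027 kN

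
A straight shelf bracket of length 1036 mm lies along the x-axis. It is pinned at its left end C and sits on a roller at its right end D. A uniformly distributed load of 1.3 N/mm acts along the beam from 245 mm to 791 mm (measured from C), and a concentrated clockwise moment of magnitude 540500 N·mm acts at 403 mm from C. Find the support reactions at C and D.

Resultant of the distributed load: 1.3 × 546 = 709.8 N at 518 mm from C.
Moments about C: D_y·1036 − (1.3·546)·518 − 540500 = 0 → D_y = 908176.4/1036 = 876.618 ≈ 876.6 N.
ΣF_y = 0: C_y + 876.618 − 1.3·546 = 0 → C_y = -166.8 N.
ΣF_x = 0: no horizontal applied forces, so C_x = 0.

C_x = 0, C_y = -166.8 N, D_y = 876.6 N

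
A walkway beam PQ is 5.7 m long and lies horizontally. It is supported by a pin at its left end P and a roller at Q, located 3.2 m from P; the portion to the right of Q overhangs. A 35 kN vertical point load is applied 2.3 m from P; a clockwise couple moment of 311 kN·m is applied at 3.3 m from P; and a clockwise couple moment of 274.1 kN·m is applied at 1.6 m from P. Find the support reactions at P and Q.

Moments about P: Q_y·3.2 − 35·2.3 − 311 − 274.1 = 0 → Q_y = 665.6/3.2 = 208.0 kN.
ΣF_y = 0: P_y + 208 − 35 = 0 → P_y = -173.0 kN.
ΣF_x = 0: no horizontal applied forces, so P_x = 0.

P_x = 0, P_y = -173.0 kN, Q_y = 208.0 kN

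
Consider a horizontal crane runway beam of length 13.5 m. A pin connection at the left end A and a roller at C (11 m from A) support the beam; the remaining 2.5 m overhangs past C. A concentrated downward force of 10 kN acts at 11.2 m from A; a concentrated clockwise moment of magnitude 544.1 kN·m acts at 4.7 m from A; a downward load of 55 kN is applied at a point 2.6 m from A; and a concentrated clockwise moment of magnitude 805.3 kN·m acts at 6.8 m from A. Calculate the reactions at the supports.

A_x = 0, A_y = -80.85 kN, C_y = 145.9 kN

Moments about A: C_y·11 − 10·11.2 − 544.1 − 55·2.6 − 805.3 = 0 → C_y = 1604.4/11 = 145.855 ≈ 145.9 kN.
ΣF_y = 0: A_y + 145.855 − 10 − 55 = 0 → A_y = -80.85 kN.
ΣF_x = 0: no horizontal applied forces, so A_x = 0.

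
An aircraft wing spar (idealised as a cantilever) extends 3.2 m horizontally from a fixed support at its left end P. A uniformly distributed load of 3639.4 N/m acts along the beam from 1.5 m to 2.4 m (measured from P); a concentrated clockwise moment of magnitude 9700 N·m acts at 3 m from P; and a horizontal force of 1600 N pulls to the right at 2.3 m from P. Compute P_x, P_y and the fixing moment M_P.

P_x = -1600 N, P_y = 3275 N, M_P = 16090 N·m

Resultant of the distributed load: 3639.4 × 0.9 = 3275.46 N at 1.95 m from P.
ΣF_x = 0: P_x + 1600 = 0 → P_x = -1600 N.
ΣF_y = 0: P_y − 3639.4·0.9 = 0 → P_y = 3275 N.
ΣM about P: M_P − (3639.4·0.9)·1.95 − 9700 = 0 → M_P = 16090 N·m.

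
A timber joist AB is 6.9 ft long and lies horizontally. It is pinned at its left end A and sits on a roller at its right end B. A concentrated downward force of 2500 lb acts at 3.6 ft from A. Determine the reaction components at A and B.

Taking moments about A: B_y·6.9 − 2500·3.6 = 0 → B_y = 9000/6.9 = 1304.35 ≈ 1304 lb.
ΣF_y = 0: A_y + 1304.35 − 2500 = 0 → A_y = 1196 lb.
ΣF_x = 0: no horizontal applied forces, so A_x = 0.

A_x = 0, A_y = 1196 lb, B_y = 1304 lb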